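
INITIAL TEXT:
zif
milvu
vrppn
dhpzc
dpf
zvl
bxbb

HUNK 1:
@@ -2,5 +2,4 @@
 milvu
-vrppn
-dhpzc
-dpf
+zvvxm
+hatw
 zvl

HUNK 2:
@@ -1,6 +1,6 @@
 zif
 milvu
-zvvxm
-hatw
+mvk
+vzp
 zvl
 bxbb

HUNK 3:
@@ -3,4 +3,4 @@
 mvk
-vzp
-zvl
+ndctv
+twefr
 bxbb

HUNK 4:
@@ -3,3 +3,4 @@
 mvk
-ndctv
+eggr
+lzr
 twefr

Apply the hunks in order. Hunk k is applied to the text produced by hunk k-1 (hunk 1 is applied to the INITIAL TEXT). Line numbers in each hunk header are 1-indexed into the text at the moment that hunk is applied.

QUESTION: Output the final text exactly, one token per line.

Answer: zif
milvu
mvk
eggr
lzr
twefr
bxbb

Derivation:
Hunk 1: at line 2 remove [vrppn,dhpzc,dpf] add [zvvxm,hatw] -> 6 lines: zif milvu zvvxm hatw zvl bxbb
Hunk 2: at line 1 remove [zvvxm,hatw] add [mvk,vzp] -> 6 lines: zif milvu mvk vzp zvl bxbb
Hunk 3: at line 3 remove [vzp,zvl] add [ndctv,twefr] -> 6 lines: zif milvu mvk ndctv twefr bxbb
Hunk 4: at line 3 remove [ndctv] add [eggr,lzr] -> 7 lines: zif milvu mvk eggr lzr twefr bxbb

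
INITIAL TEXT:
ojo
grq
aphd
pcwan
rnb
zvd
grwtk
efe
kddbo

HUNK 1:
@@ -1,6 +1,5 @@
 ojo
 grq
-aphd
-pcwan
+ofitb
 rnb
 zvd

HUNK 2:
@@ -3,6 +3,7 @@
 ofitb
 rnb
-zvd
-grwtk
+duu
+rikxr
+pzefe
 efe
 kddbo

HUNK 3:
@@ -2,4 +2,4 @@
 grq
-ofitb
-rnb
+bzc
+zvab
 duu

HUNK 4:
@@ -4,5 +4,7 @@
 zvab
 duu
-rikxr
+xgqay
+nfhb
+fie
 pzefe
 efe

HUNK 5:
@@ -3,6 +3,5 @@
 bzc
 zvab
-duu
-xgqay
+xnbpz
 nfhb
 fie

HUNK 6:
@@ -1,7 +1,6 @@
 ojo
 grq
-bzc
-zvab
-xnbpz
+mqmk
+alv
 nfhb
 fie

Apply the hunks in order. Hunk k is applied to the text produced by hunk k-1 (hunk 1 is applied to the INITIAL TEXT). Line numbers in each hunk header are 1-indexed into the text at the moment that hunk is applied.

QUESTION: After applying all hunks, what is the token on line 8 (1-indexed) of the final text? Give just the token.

Answer: efe

Derivation:
Hunk 1: at line 1 remove [aphd,pcwan] add [ofitb] -> 8 lines: ojo grq ofitb rnb zvd grwtk efe kddbo
Hunk 2: at line 3 remove [zvd,grwtk] add [duu,rikxr,pzefe] -> 9 lines: ojo grq ofitb rnb duu rikxr pzefe efe kddbo
Hunk 3: at line 2 remove [ofitb,rnb] add [bzc,zvab] -> 9 lines: ojo grq bzc zvab duu rikxr pzefe efe kddbo
Hunk 4: at line 4 remove [rikxr] add [xgqay,nfhb,fie] -> 11 lines: ojo grq bzc zvab duu xgqay nfhb fie pzefe efe kddbo
Hunk 5: at line 3 remove [duu,xgqay] add [xnbpz] -> 10 lines: ojo grq bzc zvab xnbpz nfhb fie pzefe efe kddbo
Hunk 6: at line 1 remove [bzc,zvab,xnbpz] add [mqmk,alv] -> 9 lines: ojo grq mqmk alv nfhb fie pzefe efe kddbo
Final line 8: efe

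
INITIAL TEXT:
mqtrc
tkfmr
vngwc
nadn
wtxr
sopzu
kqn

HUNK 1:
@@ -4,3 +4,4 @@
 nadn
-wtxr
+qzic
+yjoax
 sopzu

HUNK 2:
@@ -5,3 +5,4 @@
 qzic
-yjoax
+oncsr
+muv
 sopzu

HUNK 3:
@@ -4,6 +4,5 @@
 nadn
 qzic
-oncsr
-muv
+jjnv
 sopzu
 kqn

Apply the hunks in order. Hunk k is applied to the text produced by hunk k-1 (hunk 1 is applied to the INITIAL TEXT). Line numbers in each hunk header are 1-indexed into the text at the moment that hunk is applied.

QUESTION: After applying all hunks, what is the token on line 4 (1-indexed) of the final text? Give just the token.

Hunk 1: at line 4 remove [wtxr] add [qzic,yjoax] -> 8 lines: mqtrc tkfmr vngwc nadn qzic yjoax sopzu kqn
Hunk 2: at line 5 remove [yjoax] add [oncsr,muv] -> 9 lines: mqtrc tkfmr vngwc nadn qzic oncsr muv sopzu kqn
Hunk 3: at line 4 remove [oncsr,muv] add [jjnv] -> 8 lines: mqtrc tkfmr vngwc nadn qzic jjnv sopzu kqn
Final line 4: nadn

Answer: nadn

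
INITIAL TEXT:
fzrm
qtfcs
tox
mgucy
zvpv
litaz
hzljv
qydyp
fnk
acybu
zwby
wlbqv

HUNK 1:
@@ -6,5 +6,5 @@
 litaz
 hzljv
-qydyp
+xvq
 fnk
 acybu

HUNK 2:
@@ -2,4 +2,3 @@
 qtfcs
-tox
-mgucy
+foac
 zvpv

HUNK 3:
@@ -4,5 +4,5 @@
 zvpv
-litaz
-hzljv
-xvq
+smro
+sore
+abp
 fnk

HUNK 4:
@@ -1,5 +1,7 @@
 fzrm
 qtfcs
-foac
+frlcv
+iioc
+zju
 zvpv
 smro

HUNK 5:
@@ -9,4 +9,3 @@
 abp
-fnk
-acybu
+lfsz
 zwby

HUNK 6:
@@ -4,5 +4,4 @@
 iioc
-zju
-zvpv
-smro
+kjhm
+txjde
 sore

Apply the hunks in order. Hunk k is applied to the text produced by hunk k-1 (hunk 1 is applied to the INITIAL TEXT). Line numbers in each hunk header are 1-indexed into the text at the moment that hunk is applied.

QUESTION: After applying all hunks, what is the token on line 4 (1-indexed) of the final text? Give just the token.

Answer: iioc

Derivation:
Hunk 1: at line 6 remove [qydyp] add [xvq] -> 12 lines: fzrm qtfcs tox mgucy zvpv litaz hzljv xvq fnk acybu zwby wlbqv
Hunk 2: at line 2 remove [tox,mgucy] add [foac] -> 11 lines: fzrm qtfcs foac zvpv litaz hzljv xvq fnk acybu zwby wlbqv
Hunk 3: at line 4 remove [litaz,hzljv,xvq] add [smro,sore,abp] -> 11 lines: fzrm qtfcs foac zvpv smro sore abp fnk acybu zwby wlbqv
Hunk 4: at line 1 remove [foac] add [frlcv,iioc,zju] -> 13 lines: fzrm qtfcs frlcv iioc zju zvpv smro sore abp fnk acybu zwby wlbqv
Hunk 5: at line 9 remove [fnk,acybu] add [lfsz] -> 12 lines: fzrm qtfcs frlcv iioc zju zvpv smro sore abp lfsz zwby wlbqv
Hunk 6: at line 4 remove [zju,zvpv,smro] add [kjhm,txjde] -> 11 lines: fzrm qtfcs frlcv iioc kjhm txjde sore abp lfsz zwby wlbqv
Final line 4: iioc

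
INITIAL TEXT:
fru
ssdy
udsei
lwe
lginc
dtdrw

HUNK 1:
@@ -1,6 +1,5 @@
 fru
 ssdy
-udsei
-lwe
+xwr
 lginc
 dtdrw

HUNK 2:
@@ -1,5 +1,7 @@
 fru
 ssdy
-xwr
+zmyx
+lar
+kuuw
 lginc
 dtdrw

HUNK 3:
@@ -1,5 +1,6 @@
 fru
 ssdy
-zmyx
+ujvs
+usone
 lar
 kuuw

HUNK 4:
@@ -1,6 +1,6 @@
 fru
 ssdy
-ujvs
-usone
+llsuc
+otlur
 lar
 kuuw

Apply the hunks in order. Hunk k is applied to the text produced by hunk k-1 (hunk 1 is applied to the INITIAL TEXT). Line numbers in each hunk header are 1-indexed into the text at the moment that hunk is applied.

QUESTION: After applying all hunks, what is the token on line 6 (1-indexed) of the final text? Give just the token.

Answer: kuuw

Derivation:
Hunk 1: at line 1 remove [udsei,lwe] add [xwr] -> 5 lines: fru ssdy xwr lginc dtdrw
Hunk 2: at line 1 remove [xwr] add [zmyx,lar,kuuw] -> 7 lines: fru ssdy zmyx lar kuuw lginc dtdrw
Hunk 3: at line 1 remove [zmyx] add [ujvs,usone] -> 8 lines: fru ssdy ujvs usone lar kuuw lginc dtdrw
Hunk 4: at line 1 remove [ujvs,usone] add [llsuc,otlur] -> 8 lines: fru ssdy llsuc otlur lar kuuw lginc dtdrw
Final line 6: kuuw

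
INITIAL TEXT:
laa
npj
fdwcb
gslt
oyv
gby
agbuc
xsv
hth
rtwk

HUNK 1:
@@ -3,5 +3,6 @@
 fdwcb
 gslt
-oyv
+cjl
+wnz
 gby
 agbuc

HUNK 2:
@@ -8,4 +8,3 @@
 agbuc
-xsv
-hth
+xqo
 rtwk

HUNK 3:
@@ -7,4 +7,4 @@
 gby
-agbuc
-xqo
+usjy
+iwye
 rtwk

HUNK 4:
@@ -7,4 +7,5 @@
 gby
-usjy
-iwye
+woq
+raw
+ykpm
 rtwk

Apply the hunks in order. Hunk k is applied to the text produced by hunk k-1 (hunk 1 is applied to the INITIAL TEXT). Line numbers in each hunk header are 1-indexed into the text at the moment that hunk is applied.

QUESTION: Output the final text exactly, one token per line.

Answer: laa
npj
fdwcb
gslt
cjl
wnz
gby
woq
raw
ykpm
rtwk

Derivation:
Hunk 1: at line 3 remove [oyv] add [cjl,wnz] -> 11 lines: laa npj fdwcb gslt cjl wnz gby agbuc xsv hth rtwk
Hunk 2: at line 8 remove [xsv,hth] add [xqo] -> 10 lines: laa npj fdwcb gslt cjl wnz gby agbuc xqo rtwk
Hunk 3: at line 7 remove [agbuc,xqo] add [usjy,iwye] -> 10 lines: laa npj fdwcb gslt cjl wnz gby usjy iwye rtwk
Hunk 4: at line 7 remove [usjy,iwye] add [woq,raw,ykpm] -> 11 lines: laa npj fdwcb gslt cjl wnz gby woq raw ykpm rtwk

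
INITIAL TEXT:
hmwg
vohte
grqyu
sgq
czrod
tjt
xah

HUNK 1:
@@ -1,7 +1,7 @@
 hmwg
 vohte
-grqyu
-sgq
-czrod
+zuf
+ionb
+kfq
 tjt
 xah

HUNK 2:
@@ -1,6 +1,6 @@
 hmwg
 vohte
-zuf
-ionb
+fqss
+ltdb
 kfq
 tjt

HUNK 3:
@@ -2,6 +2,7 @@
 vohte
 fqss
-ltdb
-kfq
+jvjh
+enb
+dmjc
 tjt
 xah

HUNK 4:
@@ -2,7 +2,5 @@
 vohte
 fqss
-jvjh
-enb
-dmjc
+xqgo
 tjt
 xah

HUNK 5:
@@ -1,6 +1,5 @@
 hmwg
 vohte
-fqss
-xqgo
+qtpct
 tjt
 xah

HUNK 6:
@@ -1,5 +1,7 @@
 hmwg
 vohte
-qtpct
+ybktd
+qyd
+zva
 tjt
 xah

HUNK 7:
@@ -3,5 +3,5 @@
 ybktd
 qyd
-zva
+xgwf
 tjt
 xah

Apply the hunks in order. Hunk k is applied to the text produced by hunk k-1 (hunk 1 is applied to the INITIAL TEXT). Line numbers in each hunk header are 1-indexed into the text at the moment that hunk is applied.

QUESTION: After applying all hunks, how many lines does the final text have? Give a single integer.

Hunk 1: at line 1 remove [grqyu,sgq,czrod] add [zuf,ionb,kfq] -> 7 lines: hmwg vohte zuf ionb kfq tjt xah
Hunk 2: at line 1 remove [zuf,ionb] add [fqss,ltdb] -> 7 lines: hmwg vohte fqss ltdb kfq tjt xah
Hunk 3: at line 2 remove [ltdb,kfq] add [jvjh,enb,dmjc] -> 8 lines: hmwg vohte fqss jvjh enb dmjc tjt xah
Hunk 4: at line 2 remove [jvjh,enb,dmjc] add [xqgo] -> 6 lines: hmwg vohte fqss xqgo tjt xah
Hunk 5: at line 1 remove [fqss,xqgo] add [qtpct] -> 5 lines: hmwg vohte qtpct tjt xah
Hunk 6: at line 1 remove [qtpct] add [ybktd,qyd,zva] -> 7 lines: hmwg vohte ybktd qyd zva tjt xah
Hunk 7: at line 3 remove [zva] add [xgwf] -> 7 lines: hmwg vohte ybktd qyd xgwf tjt xah
Final line count: 7

Answer: 7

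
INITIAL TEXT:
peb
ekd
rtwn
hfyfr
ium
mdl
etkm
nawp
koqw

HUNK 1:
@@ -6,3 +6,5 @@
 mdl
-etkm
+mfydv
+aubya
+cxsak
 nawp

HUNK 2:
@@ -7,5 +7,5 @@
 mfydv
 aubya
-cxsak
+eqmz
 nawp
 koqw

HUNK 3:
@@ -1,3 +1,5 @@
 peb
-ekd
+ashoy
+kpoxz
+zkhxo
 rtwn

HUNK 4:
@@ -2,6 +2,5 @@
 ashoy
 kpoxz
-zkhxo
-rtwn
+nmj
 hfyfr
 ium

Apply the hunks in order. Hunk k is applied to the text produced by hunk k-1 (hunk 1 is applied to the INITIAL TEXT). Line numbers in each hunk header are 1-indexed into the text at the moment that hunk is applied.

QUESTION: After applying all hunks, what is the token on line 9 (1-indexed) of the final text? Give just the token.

Hunk 1: at line 6 remove [etkm] add [mfydv,aubya,cxsak] -> 11 lines: peb ekd rtwn hfyfr ium mdl mfydv aubya cxsak nawp koqw
Hunk 2: at line 7 remove [cxsak] add [eqmz] -> 11 lines: peb ekd rtwn hfyfr ium mdl mfydv aubya eqmz nawp koqw
Hunk 3: at line 1 remove [ekd] add [ashoy,kpoxz,zkhxo] -> 13 lines: peb ashoy kpoxz zkhxo rtwn hfyfr ium mdl mfydv aubya eqmz nawp koqw
Hunk 4: at line 2 remove [zkhxo,rtwn] add [nmj] -> 12 lines: peb ashoy kpoxz nmj hfyfr ium mdl mfydv aubya eqmz nawp koqw
Final line 9: aubya

Answer: aubya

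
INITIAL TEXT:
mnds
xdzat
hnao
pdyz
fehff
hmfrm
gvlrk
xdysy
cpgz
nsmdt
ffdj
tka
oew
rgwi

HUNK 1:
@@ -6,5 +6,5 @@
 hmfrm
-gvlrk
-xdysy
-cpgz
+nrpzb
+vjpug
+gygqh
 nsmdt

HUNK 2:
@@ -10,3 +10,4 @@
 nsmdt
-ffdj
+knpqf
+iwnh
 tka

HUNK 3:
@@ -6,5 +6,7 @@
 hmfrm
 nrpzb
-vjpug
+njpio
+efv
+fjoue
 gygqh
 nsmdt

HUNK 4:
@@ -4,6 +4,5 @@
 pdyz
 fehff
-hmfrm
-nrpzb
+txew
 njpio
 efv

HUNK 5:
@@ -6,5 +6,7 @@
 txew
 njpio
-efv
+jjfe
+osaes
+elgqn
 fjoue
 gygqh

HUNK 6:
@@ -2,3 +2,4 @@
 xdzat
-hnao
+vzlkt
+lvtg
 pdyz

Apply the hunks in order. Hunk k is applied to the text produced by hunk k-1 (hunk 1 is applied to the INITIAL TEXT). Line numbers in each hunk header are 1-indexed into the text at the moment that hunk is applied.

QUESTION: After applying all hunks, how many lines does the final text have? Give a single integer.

Answer: 19

Derivation:
Hunk 1: at line 6 remove [gvlrk,xdysy,cpgz] add [nrpzb,vjpug,gygqh] -> 14 lines: mnds xdzat hnao pdyz fehff hmfrm nrpzb vjpug gygqh nsmdt ffdj tka oew rgwi
Hunk 2: at line 10 remove [ffdj] add [knpqf,iwnh] -> 15 lines: mnds xdzat hnao pdyz fehff hmfrm nrpzb vjpug gygqh nsmdt knpqf iwnh tka oew rgwi
Hunk 3: at line 6 remove [vjpug] add [njpio,efv,fjoue] -> 17 lines: mnds xdzat hnao pdyz fehff hmfrm nrpzb njpio efv fjoue gygqh nsmdt knpqf iwnh tka oew rgwi
Hunk 4: at line 4 remove [hmfrm,nrpzb] add [txew] -> 16 lines: mnds xdzat hnao pdyz fehff txew njpio efv fjoue gygqh nsmdt knpqf iwnh tka oew rgwi
Hunk 5: at line 6 remove [efv] add [jjfe,osaes,elgqn] -> 18 lines: mnds xdzat hnao pdyz fehff txew njpio jjfe osaes elgqn fjoue gygqh nsmdt knpqf iwnh tka oew rgwi
Hunk 6: at line 2 remove [hnao] add [vzlkt,lvtg] -> 19 lines: mnds xdzat vzlkt lvtg pdyz fehff txew njpio jjfe osaes elgqn fjoue gygqh nsmdt knpqf iwnh tka oew rgwi
Final line count: 19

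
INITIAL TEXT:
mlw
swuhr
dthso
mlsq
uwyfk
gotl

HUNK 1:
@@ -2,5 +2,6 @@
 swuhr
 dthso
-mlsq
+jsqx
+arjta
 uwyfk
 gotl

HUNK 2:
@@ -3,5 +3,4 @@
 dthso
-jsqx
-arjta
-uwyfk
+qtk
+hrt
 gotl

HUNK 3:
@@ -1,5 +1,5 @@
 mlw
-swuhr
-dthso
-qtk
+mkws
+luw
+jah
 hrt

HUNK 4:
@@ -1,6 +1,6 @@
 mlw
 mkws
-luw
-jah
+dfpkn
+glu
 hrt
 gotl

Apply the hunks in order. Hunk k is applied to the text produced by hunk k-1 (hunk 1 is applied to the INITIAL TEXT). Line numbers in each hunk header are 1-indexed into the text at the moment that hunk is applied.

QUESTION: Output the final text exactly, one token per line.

Answer: mlw
mkws
dfpkn
glu
hrt
gotl

Derivation:
Hunk 1: at line 2 remove [mlsq] add [jsqx,arjta] -> 7 lines: mlw swuhr dthso jsqx arjta uwyfk gotl
Hunk 2: at line 3 remove [jsqx,arjta,uwyfk] add [qtk,hrt] -> 6 lines: mlw swuhr dthso qtk hrt gotl
Hunk 3: at line 1 remove [swuhr,dthso,qtk] add [mkws,luw,jah] -> 6 lines: mlw mkws luw jah hrt gotl
Hunk 4: at line 1 remove [luw,jah] add [dfpkn,glu] -> 6 lines: mlw mkws dfpkn glu hrt gotl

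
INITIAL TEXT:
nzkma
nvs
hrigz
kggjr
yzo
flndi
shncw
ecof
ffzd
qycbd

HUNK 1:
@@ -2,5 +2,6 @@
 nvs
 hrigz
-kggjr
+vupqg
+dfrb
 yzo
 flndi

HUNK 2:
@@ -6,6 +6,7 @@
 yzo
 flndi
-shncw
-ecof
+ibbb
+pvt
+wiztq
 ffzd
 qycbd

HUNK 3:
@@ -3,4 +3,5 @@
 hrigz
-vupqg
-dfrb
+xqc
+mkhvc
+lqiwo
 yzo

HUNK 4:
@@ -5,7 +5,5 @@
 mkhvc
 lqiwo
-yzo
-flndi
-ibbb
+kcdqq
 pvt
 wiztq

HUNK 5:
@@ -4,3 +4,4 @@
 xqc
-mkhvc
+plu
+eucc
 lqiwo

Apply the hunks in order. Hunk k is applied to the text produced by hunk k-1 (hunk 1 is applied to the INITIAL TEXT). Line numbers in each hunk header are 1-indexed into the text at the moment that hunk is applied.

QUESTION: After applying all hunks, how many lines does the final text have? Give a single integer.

Hunk 1: at line 2 remove [kggjr] add [vupqg,dfrb] -> 11 lines: nzkma nvs hrigz vupqg dfrb yzo flndi shncw ecof ffzd qycbd
Hunk 2: at line 6 remove [shncw,ecof] add [ibbb,pvt,wiztq] -> 12 lines: nzkma nvs hrigz vupqg dfrb yzo flndi ibbb pvt wiztq ffzd qycbd
Hunk 3: at line 3 remove [vupqg,dfrb] add [xqc,mkhvc,lqiwo] -> 13 lines: nzkma nvs hrigz xqc mkhvc lqiwo yzo flndi ibbb pvt wiztq ffzd qycbd
Hunk 4: at line 5 remove [yzo,flndi,ibbb] add [kcdqq] -> 11 lines: nzkma nvs hrigz xqc mkhvc lqiwo kcdqq pvt wiztq ffzd qycbd
Hunk 5: at line 4 remove [mkhvc] add [plu,eucc] -> 12 lines: nzkma nvs hrigz xqc plu eucc lqiwo kcdqq pvt wiztq ffzd qycbd
Final line count: 12

Answer: 12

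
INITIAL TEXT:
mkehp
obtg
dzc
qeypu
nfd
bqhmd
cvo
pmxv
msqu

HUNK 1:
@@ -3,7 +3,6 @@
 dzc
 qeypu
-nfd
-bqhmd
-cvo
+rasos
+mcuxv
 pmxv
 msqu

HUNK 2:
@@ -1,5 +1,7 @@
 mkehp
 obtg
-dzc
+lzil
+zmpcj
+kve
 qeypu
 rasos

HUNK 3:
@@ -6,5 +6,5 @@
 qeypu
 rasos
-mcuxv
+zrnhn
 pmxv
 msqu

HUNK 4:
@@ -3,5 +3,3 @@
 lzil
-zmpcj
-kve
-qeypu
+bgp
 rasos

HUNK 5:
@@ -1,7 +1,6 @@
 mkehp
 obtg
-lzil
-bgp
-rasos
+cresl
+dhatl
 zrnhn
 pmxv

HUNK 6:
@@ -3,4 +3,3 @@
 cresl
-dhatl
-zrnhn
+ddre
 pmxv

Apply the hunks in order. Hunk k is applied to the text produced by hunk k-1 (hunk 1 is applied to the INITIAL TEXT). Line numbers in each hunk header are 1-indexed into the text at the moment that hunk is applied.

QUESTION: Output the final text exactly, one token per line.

Answer: mkehp
obtg
cresl
ddre
pmxv
msqu

Derivation:
Hunk 1: at line 3 remove [nfd,bqhmd,cvo] add [rasos,mcuxv] -> 8 lines: mkehp obtg dzc qeypu rasos mcuxv pmxv msqu
Hunk 2: at line 1 remove [dzc] add [lzil,zmpcj,kve] -> 10 lines: mkehp obtg lzil zmpcj kve qeypu rasos mcuxv pmxv msqu
Hunk 3: at line 6 remove [mcuxv] add [zrnhn] -> 10 lines: mkehp obtg lzil zmpcj kve qeypu rasos zrnhn pmxv msqu
Hunk 4: at line 3 remove [zmpcj,kve,qeypu] add [bgp] -> 8 lines: mkehp obtg lzil bgp rasos zrnhn pmxv msqu
Hunk 5: at line 1 remove [lzil,bgp,rasos] add [cresl,dhatl] -> 7 lines: mkehp obtg cresl dhatl zrnhn pmxv msqu
Hunk 6: at line 3 remove [dhatl,zrnhn] add [ddre] -> 6 lines: mkehp obtg cresl ddre pmxv msqu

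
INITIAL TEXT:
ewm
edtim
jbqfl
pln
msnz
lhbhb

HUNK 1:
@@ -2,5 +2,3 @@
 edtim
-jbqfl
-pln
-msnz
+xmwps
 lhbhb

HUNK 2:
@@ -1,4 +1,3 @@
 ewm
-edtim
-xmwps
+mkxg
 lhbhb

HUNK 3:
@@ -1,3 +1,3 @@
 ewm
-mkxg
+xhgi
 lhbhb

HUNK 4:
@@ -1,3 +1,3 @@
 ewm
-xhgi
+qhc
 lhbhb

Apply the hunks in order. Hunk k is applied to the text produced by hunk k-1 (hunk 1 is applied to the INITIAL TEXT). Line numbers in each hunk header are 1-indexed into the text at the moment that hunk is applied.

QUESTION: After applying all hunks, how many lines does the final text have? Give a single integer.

Hunk 1: at line 2 remove [jbqfl,pln,msnz] add [xmwps] -> 4 lines: ewm edtim xmwps lhbhb
Hunk 2: at line 1 remove [edtim,xmwps] add [mkxg] -> 3 lines: ewm mkxg lhbhb
Hunk 3: at line 1 remove [mkxg] add [xhgi] -> 3 lines: ewm xhgi lhbhb
Hunk 4: at line 1 remove [xhgi] add [qhc] -> 3 lines: ewm qhc lhbhb
Final line count: 3

Answer: 3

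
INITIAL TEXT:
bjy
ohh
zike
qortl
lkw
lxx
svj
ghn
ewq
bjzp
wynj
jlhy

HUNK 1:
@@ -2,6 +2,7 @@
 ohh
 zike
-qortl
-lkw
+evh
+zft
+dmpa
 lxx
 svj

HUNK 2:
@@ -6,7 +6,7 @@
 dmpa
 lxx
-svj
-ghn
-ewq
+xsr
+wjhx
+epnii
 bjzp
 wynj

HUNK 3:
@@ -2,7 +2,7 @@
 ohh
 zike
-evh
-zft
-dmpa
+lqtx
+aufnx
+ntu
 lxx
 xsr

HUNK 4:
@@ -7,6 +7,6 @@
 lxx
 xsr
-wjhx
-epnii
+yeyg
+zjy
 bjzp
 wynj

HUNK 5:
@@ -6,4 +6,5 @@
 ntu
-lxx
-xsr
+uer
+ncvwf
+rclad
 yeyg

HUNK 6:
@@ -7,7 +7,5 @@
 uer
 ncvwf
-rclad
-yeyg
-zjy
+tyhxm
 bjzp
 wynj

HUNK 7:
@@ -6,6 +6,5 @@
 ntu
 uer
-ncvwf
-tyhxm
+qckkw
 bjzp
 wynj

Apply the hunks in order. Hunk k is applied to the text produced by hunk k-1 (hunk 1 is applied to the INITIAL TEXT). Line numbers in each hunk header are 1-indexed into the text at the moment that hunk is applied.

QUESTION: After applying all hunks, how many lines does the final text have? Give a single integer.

Answer: 11

Derivation:
Hunk 1: at line 2 remove [qortl,lkw] add [evh,zft,dmpa] -> 13 lines: bjy ohh zike evh zft dmpa lxx svj ghn ewq bjzp wynj jlhy
Hunk 2: at line 6 remove [svj,ghn,ewq] add [xsr,wjhx,epnii] -> 13 lines: bjy ohh zike evh zft dmpa lxx xsr wjhx epnii bjzp wynj jlhy
Hunk 3: at line 2 remove [evh,zft,dmpa] add [lqtx,aufnx,ntu] -> 13 lines: bjy ohh zike lqtx aufnx ntu lxx xsr wjhx epnii bjzp wynj jlhy
Hunk 4: at line 7 remove [wjhx,epnii] add [yeyg,zjy] -> 13 lines: bjy ohh zike lqtx aufnx ntu lxx xsr yeyg zjy bjzp wynj jlhy
Hunk 5: at line 6 remove [lxx,xsr] add [uer,ncvwf,rclad] -> 14 lines: bjy ohh zike lqtx aufnx ntu uer ncvwf rclad yeyg zjy bjzp wynj jlhy
Hunk 6: at line 7 remove [rclad,yeyg,zjy] add [tyhxm] -> 12 lines: bjy ohh zike lqtx aufnx ntu uer ncvwf tyhxm bjzp wynj jlhy
Hunk 7: at line 6 remove [ncvwf,tyhxm] add [qckkw] -> 11 lines: bjy ohh zike lqtx aufnx ntu uer qckkw bjzp wynj jlhy
Final line count: 11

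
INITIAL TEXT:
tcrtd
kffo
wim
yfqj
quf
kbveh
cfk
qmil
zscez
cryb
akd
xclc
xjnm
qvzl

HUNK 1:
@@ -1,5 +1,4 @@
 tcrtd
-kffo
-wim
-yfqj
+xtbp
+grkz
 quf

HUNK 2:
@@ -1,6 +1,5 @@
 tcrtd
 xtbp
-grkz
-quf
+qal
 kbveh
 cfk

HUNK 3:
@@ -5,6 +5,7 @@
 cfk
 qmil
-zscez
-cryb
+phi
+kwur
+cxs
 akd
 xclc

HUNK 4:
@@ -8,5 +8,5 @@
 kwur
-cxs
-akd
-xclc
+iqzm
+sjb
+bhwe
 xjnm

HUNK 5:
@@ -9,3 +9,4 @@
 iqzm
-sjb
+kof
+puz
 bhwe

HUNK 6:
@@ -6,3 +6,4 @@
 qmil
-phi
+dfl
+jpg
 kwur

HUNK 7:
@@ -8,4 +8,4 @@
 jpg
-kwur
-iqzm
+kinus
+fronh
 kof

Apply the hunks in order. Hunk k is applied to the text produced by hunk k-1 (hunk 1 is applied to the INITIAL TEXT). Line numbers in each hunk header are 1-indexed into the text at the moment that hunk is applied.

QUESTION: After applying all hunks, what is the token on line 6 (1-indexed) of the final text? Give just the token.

Hunk 1: at line 1 remove [kffo,wim,yfqj] add [xtbp,grkz] -> 13 lines: tcrtd xtbp grkz quf kbveh cfk qmil zscez cryb akd xclc xjnm qvzl
Hunk 2: at line 1 remove [grkz,quf] add [qal] -> 12 lines: tcrtd xtbp qal kbveh cfk qmil zscez cryb akd xclc xjnm qvzl
Hunk 3: at line 5 remove [zscez,cryb] add [phi,kwur,cxs] -> 13 lines: tcrtd xtbp qal kbveh cfk qmil phi kwur cxs akd xclc xjnm qvzl
Hunk 4: at line 8 remove [cxs,akd,xclc] add [iqzm,sjb,bhwe] -> 13 lines: tcrtd xtbp qal kbveh cfk qmil phi kwur iqzm sjb bhwe xjnm qvzl
Hunk 5: at line 9 remove [sjb] add [kof,puz] -> 14 lines: tcrtd xtbp qal kbveh cfk qmil phi kwur iqzm kof puz bhwe xjnm qvzl
Hunk 6: at line 6 remove [phi] add [dfl,jpg] -> 15 lines: tcrtd xtbp qal kbveh cfk qmil dfl jpg kwur iqzm kof puz bhwe xjnm qvzl
Hunk 7: at line 8 remove [kwur,iqzm] add [kinus,fronh] -> 15 lines: tcrtd xtbp qal kbveh cfk qmil dfl jpg kinus fronh kof puz bhwe xjnm qvzl
Final line 6: qmil

Answer: qmil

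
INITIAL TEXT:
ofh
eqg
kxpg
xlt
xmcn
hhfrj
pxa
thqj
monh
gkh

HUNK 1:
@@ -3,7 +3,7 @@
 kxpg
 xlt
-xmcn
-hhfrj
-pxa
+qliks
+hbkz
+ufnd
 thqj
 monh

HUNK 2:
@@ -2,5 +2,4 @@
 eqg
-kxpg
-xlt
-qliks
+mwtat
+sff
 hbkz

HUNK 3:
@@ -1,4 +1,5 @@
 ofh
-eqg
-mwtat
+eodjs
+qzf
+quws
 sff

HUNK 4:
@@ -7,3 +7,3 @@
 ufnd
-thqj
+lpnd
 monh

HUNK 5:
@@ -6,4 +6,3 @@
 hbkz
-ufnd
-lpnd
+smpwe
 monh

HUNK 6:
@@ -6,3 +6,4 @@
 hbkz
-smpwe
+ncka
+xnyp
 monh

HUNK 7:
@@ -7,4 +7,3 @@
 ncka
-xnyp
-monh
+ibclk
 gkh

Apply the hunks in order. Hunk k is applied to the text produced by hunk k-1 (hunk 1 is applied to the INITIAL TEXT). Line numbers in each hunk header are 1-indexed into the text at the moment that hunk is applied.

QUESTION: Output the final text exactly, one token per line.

Answer: ofh
eodjs
qzf
quws
sff
hbkz
ncka
ibclk
gkh

Derivation:
Hunk 1: at line 3 remove [xmcn,hhfrj,pxa] add [qliks,hbkz,ufnd] -> 10 lines: ofh eqg kxpg xlt qliks hbkz ufnd thqj monh gkh
Hunk 2: at line 2 remove [kxpg,xlt,qliks] add [mwtat,sff] -> 9 lines: ofh eqg mwtat sff hbkz ufnd thqj monh gkh
Hunk 3: at line 1 remove [eqg,mwtat] add [eodjs,qzf,quws] -> 10 lines: ofh eodjs qzf quws sff hbkz ufnd thqj monh gkh
Hunk 4: at line 7 remove [thqj] add [lpnd] -> 10 lines: ofh eodjs qzf quws sff hbkz ufnd lpnd monh gkh
Hunk 5: at line 6 remove [ufnd,lpnd] add [smpwe] -> 9 lines: ofh eodjs qzf quws sff hbkz smpwe monh gkh
Hunk 6: at line 6 remove [smpwe] add [ncka,xnyp] -> 10 lines: ofh eodjs qzf quws sff hbkz ncka xnyp monh gkh
Hunk 7: at line 7 remove [xnyp,monh] add [ibclk] -> 9 lines: ofh eodjs qzf quws sff hbkz ncka ibclk gkh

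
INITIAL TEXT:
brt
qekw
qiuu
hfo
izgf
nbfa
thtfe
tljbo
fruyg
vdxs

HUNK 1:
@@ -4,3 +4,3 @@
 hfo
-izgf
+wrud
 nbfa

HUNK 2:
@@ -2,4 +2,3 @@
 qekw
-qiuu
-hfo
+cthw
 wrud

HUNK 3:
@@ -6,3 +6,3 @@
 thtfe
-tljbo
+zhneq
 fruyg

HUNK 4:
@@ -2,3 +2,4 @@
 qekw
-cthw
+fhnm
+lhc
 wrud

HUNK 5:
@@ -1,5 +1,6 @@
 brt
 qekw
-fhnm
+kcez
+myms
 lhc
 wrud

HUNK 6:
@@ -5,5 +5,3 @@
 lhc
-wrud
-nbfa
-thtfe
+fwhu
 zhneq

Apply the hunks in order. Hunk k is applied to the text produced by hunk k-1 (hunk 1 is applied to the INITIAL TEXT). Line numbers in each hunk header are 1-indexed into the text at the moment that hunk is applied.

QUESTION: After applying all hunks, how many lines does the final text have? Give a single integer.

Hunk 1: at line 4 remove [izgf] add [wrud] -> 10 lines: brt qekw qiuu hfo wrud nbfa thtfe tljbo fruyg vdxs
Hunk 2: at line 2 remove [qiuu,hfo] add [cthw] -> 9 lines: brt qekw cthw wrud nbfa thtfe tljbo fruyg vdxs
Hunk 3: at line 6 remove [tljbo] add [zhneq] -> 9 lines: brt qekw cthw wrud nbfa thtfe zhneq fruyg vdxs
Hunk 4: at line 2 remove [cthw] add [fhnm,lhc] -> 10 lines: brt qekw fhnm lhc wrud nbfa thtfe zhneq fruyg vdxs
Hunk 5: at line 1 remove [fhnm] add [kcez,myms] -> 11 lines: brt qekw kcez myms lhc wrud nbfa thtfe zhneq fruyg vdxs
Hunk 6: at line 5 remove [wrud,nbfa,thtfe] add [fwhu] -> 9 lines: brt qekw kcez myms lhc fwhu zhneq fruyg vdxs
Final line count: 9

Answer: 9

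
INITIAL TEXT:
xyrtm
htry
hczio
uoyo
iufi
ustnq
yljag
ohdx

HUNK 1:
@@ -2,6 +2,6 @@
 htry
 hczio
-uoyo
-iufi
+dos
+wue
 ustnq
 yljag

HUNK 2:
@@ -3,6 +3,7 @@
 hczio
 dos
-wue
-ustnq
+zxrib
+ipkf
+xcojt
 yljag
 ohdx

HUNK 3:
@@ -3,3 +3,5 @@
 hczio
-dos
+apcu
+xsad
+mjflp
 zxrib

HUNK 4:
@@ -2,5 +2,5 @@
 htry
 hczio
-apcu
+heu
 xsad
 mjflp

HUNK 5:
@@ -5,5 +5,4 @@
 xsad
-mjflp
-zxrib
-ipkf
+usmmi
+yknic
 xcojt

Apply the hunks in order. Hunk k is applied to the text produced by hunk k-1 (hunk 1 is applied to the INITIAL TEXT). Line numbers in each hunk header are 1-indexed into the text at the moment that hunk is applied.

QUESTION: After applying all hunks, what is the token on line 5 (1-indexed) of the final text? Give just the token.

Hunk 1: at line 2 remove [uoyo,iufi] add [dos,wue] -> 8 lines: xyrtm htry hczio dos wue ustnq yljag ohdx
Hunk 2: at line 3 remove [wue,ustnq] add [zxrib,ipkf,xcojt] -> 9 lines: xyrtm htry hczio dos zxrib ipkf xcojt yljag ohdx
Hunk 3: at line 3 remove [dos] add [apcu,xsad,mjflp] -> 11 lines: xyrtm htry hczio apcu xsad mjflp zxrib ipkf xcojt yljag ohdx
Hunk 4: at line 2 remove [apcu] add [heu] -> 11 lines: xyrtm htry hczio heu xsad mjflp zxrib ipkf xcojt yljag ohdx
Hunk 5: at line 5 remove [mjflp,zxrib,ipkf] add [usmmi,yknic] -> 10 lines: xyrtm htry hczio heu xsad usmmi yknic xcojt yljag ohdx
Final line 5: xsad

Answer: xsad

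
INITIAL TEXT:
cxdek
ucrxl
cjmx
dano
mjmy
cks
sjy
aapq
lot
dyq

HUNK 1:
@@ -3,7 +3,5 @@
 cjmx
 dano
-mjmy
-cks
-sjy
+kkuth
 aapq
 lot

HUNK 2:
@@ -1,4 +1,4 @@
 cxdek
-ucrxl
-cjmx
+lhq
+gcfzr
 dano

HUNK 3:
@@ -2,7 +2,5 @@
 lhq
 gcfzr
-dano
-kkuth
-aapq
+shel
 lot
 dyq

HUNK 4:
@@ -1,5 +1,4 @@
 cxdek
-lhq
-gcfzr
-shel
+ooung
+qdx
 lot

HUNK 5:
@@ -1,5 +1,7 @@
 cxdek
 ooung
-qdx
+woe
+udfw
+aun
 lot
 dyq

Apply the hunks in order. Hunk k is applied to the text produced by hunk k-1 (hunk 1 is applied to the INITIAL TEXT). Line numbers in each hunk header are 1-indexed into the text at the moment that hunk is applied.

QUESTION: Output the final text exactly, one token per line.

Hunk 1: at line 3 remove [mjmy,cks,sjy] add [kkuth] -> 8 lines: cxdek ucrxl cjmx dano kkuth aapq lot dyq
Hunk 2: at line 1 remove [ucrxl,cjmx] add [lhq,gcfzr] -> 8 lines: cxdek lhq gcfzr dano kkuth aapq lot dyq
Hunk 3: at line 2 remove [dano,kkuth,aapq] add [shel] -> 6 lines: cxdek lhq gcfzr shel lot dyq
Hunk 4: at line 1 remove [lhq,gcfzr,shel] add [ooung,qdx] -> 5 lines: cxdek ooung qdx lot dyq
Hunk 5: at line 1 remove [qdx] add [woe,udfw,aun] -> 7 lines: cxdek ooung woe udfw aun lot dyq

Answer: cxdek
ooung
woe
udfw
aun
lot
dyq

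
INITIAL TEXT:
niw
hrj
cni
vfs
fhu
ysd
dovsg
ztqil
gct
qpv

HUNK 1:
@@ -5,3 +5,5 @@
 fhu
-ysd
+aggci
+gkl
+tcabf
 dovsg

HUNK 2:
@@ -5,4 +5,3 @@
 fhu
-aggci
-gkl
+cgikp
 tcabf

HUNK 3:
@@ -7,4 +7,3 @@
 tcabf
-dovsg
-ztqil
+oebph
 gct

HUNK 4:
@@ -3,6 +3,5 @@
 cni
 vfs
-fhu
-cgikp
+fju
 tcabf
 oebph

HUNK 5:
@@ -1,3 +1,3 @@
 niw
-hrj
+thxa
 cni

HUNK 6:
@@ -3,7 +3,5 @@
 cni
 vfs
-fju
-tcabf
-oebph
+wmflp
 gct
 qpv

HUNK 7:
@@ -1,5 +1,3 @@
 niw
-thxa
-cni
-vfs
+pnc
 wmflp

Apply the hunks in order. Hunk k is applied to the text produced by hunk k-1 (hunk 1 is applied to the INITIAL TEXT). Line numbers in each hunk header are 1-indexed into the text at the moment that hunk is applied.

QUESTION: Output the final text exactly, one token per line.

Answer: niw
pnc
wmflp
gct
qpv

Derivation:
Hunk 1: at line 5 remove [ysd] add [aggci,gkl,tcabf] -> 12 lines: niw hrj cni vfs fhu aggci gkl tcabf dovsg ztqil gct qpv
Hunk 2: at line 5 remove [aggci,gkl] add [cgikp] -> 11 lines: niw hrj cni vfs fhu cgikp tcabf dovsg ztqil gct qpv
Hunk 3: at line 7 remove [dovsg,ztqil] add [oebph] -> 10 lines: niw hrj cni vfs fhu cgikp tcabf oebph gct qpv
Hunk 4: at line 3 remove [fhu,cgikp] add [fju] -> 9 lines: niw hrj cni vfs fju tcabf oebph gct qpv
Hunk 5: at line 1 remove [hrj] add [thxa] -> 9 lines: niw thxa cni vfs fju tcabf oebph gct qpv
Hunk 6: at line 3 remove [fju,tcabf,oebph] add [wmflp] -> 7 lines: niw thxa cni vfs wmflp gct qpv
Hunk 7: at line 1 remove [thxa,cni,vfs] add [pnc] -> 5 lines: niw pnc wmflp gct qpv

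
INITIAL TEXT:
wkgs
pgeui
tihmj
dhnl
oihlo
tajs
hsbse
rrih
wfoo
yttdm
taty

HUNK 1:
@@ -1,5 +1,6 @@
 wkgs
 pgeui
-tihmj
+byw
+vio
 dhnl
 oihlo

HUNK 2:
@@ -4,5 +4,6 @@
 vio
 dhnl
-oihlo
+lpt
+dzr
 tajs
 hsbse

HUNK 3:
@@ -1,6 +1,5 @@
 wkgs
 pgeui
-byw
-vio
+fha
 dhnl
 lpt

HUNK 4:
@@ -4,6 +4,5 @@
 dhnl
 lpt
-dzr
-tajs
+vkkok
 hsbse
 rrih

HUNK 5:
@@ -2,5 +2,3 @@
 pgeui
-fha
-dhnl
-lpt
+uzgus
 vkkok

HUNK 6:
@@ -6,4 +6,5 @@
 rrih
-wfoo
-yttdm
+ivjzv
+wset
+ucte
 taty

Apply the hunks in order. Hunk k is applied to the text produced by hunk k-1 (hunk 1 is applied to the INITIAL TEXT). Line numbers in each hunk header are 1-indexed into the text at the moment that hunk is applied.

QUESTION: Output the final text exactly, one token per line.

Answer: wkgs
pgeui
uzgus
vkkok
hsbse
rrih
ivjzv
wset
ucte
taty

Derivation:
Hunk 1: at line 1 remove [tihmj] add [byw,vio] -> 12 lines: wkgs pgeui byw vio dhnl oihlo tajs hsbse rrih wfoo yttdm taty
Hunk 2: at line 4 remove [oihlo] add [lpt,dzr] -> 13 lines: wkgs pgeui byw vio dhnl lpt dzr tajs hsbse rrih wfoo yttdm taty
Hunk 3: at line 1 remove [byw,vio] add [fha] -> 12 lines: wkgs pgeui fha dhnl lpt dzr tajs hsbse rrih wfoo yttdm taty
Hunk 4: at line 4 remove [dzr,tajs] add [vkkok] -> 11 lines: wkgs pgeui fha dhnl lpt vkkok hsbse rrih wfoo yttdm taty
Hunk 5: at line 2 remove [fha,dhnl,lpt] add [uzgus] -> 9 lines: wkgs pgeui uzgus vkkok hsbse rrih wfoo yttdm taty
Hunk 6: at line 6 remove [wfoo,yttdm] add [ivjzv,wset,ucte] -> 10 lines: wkgs pgeui uzgus vkkok hsbse rrih ivjzv wset ucte taty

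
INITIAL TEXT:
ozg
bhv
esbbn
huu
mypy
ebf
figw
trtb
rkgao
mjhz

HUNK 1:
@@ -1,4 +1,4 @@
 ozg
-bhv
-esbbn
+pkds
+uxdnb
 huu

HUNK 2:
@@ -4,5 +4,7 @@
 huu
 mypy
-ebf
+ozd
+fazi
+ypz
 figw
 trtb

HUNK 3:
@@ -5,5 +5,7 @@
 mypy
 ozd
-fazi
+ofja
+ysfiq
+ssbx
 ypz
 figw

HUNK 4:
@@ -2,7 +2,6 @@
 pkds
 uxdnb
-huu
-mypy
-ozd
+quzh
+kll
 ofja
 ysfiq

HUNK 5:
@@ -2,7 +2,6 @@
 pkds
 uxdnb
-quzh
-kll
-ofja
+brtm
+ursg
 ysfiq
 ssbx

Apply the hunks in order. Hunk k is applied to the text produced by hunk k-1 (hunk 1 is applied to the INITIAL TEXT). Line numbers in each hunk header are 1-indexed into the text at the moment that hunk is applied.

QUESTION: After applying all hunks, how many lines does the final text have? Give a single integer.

Answer: 12

Derivation:
Hunk 1: at line 1 remove [bhv,esbbn] add [pkds,uxdnb] -> 10 lines: ozg pkds uxdnb huu mypy ebf figw trtb rkgao mjhz
Hunk 2: at line 4 remove [ebf] add [ozd,fazi,ypz] -> 12 lines: ozg pkds uxdnb huu mypy ozd fazi ypz figw trtb rkgao mjhz
Hunk 3: at line 5 remove [fazi] add [ofja,ysfiq,ssbx] -> 14 lines: ozg pkds uxdnb huu mypy ozd ofja ysfiq ssbx ypz figw trtb rkgao mjhz
Hunk 4: at line 2 remove [huu,mypy,ozd] add [quzh,kll] -> 13 lines: ozg pkds uxdnb quzh kll ofja ysfiq ssbx ypz figw trtb rkgao mjhz
Hunk 5: at line 2 remove [quzh,kll,ofja] add [brtm,ursg] -> 12 lines: ozg pkds uxdnb brtm ursg ysfiq ssbx ypz figw trtb rkgao mjhz
Final line count: 12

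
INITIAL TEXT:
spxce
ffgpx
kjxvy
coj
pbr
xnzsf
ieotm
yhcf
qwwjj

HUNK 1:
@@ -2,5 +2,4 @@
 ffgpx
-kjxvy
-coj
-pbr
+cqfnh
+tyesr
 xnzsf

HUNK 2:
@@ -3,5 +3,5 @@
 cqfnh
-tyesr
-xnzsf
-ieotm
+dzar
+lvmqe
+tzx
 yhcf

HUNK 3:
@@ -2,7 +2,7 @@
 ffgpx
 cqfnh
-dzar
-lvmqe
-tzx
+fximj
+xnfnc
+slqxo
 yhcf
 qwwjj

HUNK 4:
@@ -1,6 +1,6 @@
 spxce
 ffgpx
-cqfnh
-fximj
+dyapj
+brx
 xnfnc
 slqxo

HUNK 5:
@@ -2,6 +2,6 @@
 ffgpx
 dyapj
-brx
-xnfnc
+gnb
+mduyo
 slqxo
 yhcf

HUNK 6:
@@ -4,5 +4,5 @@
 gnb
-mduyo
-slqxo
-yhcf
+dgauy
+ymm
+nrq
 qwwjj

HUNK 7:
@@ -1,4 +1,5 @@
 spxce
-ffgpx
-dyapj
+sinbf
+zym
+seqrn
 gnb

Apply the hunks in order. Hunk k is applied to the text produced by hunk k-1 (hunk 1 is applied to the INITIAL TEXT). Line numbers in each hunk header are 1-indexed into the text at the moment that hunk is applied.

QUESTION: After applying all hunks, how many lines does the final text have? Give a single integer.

Answer: 9

Derivation:
Hunk 1: at line 2 remove [kjxvy,coj,pbr] add [cqfnh,tyesr] -> 8 lines: spxce ffgpx cqfnh tyesr xnzsf ieotm yhcf qwwjj
Hunk 2: at line 3 remove [tyesr,xnzsf,ieotm] add [dzar,lvmqe,tzx] -> 8 lines: spxce ffgpx cqfnh dzar lvmqe tzx yhcf qwwjj
Hunk 3: at line 2 remove [dzar,lvmqe,tzx] add [fximj,xnfnc,slqxo] -> 8 lines: spxce ffgpx cqfnh fximj xnfnc slqxo yhcf qwwjj
Hunk 4: at line 1 remove [cqfnh,fximj] add [dyapj,brx] -> 8 lines: spxce ffgpx dyapj brx xnfnc slqxo yhcf qwwjj
Hunk 5: at line 2 remove [brx,xnfnc] add [gnb,mduyo] -> 8 lines: spxce ffgpx dyapj gnb mduyo slqxo yhcf qwwjj
Hunk 6: at line 4 remove [mduyo,slqxo,yhcf] add [dgauy,ymm,nrq] -> 8 lines: spxce ffgpx dyapj gnb dgauy ymm nrq qwwjj
Hunk 7: at line 1 remove [ffgpx,dyapj] add [sinbf,zym,seqrn] -> 9 lines: spxce sinbf zym seqrn gnb dgauy ymm nrq qwwjj
Final line count: 9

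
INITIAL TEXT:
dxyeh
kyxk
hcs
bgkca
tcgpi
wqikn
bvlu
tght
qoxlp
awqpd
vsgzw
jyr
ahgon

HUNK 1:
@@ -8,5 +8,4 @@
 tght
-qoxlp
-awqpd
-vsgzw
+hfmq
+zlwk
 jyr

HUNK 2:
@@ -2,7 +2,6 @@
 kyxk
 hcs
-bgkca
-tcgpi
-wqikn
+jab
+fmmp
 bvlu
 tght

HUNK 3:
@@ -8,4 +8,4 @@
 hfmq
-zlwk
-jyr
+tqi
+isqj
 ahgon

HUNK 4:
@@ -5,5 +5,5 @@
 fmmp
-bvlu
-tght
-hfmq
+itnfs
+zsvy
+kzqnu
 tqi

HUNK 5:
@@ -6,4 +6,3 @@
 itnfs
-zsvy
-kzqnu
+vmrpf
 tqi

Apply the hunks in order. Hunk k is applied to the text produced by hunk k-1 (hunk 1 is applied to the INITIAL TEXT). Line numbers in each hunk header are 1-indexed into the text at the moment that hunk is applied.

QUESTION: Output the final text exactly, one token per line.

Hunk 1: at line 8 remove [qoxlp,awqpd,vsgzw] add [hfmq,zlwk] -> 12 lines: dxyeh kyxk hcs bgkca tcgpi wqikn bvlu tght hfmq zlwk jyr ahgon
Hunk 2: at line 2 remove [bgkca,tcgpi,wqikn] add [jab,fmmp] -> 11 lines: dxyeh kyxk hcs jab fmmp bvlu tght hfmq zlwk jyr ahgon
Hunk 3: at line 8 remove [zlwk,jyr] add [tqi,isqj] -> 11 lines: dxyeh kyxk hcs jab fmmp bvlu tght hfmq tqi isqj ahgon
Hunk 4: at line 5 remove [bvlu,tght,hfmq] add [itnfs,zsvy,kzqnu] -> 11 lines: dxyeh kyxk hcs jab fmmp itnfs zsvy kzqnu tqi isqj ahgon
Hunk 5: at line 6 remove [zsvy,kzqnu] add [vmrpf] -> 10 lines: dxyeh kyxk hcs jab fmmp itnfs vmrpf tqi isqj ahgon

Answer: dxyeh
kyxk
hcs
jab
fmmp
itnfs
vmrpf
tqi
isqj
ahgon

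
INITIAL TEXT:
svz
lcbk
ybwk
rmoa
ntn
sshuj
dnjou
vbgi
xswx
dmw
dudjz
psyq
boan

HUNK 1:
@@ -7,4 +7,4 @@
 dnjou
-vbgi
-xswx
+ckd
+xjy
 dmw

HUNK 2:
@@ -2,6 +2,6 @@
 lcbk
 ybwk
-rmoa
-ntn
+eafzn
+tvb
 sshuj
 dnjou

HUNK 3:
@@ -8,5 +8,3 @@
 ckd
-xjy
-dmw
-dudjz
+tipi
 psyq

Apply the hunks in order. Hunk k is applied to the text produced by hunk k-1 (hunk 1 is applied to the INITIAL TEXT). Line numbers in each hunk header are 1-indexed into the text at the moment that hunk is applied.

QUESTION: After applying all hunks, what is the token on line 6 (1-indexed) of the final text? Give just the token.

Hunk 1: at line 7 remove [vbgi,xswx] add [ckd,xjy] -> 13 lines: svz lcbk ybwk rmoa ntn sshuj dnjou ckd xjy dmw dudjz psyq boan
Hunk 2: at line 2 remove [rmoa,ntn] add [eafzn,tvb] -> 13 lines: svz lcbk ybwk eafzn tvb sshuj dnjou ckd xjy dmw dudjz psyq boan
Hunk 3: at line 8 remove [xjy,dmw,dudjz] add [tipi] -> 11 lines: svz lcbk ybwk eafzn tvb sshuj dnjou ckd tipi psyq boan
Final line 6: sshuj

Answer: sshuj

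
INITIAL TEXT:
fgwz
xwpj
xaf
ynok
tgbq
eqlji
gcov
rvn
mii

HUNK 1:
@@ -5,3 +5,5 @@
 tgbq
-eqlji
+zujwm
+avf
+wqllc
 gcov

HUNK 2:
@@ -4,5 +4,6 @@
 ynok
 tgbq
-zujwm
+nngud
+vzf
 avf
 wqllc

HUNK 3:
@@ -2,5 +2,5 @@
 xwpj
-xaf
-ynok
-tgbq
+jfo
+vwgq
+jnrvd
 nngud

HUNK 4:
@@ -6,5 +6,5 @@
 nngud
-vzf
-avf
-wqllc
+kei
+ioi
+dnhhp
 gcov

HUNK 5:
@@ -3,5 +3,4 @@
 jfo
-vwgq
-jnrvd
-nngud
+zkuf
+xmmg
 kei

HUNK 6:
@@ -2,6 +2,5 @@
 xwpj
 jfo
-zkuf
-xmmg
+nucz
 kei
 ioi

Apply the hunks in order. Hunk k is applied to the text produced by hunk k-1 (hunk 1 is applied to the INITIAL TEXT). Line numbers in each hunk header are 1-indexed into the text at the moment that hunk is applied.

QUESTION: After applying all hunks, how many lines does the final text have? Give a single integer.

Answer: 10

Derivation:
Hunk 1: at line 5 remove [eqlji] add [zujwm,avf,wqllc] -> 11 lines: fgwz xwpj xaf ynok tgbq zujwm avf wqllc gcov rvn mii
Hunk 2: at line 4 remove [zujwm] add [nngud,vzf] -> 12 lines: fgwz xwpj xaf ynok tgbq nngud vzf avf wqllc gcov rvn mii
Hunk 3: at line 2 remove [xaf,ynok,tgbq] add [jfo,vwgq,jnrvd] -> 12 lines: fgwz xwpj jfo vwgq jnrvd nngud vzf avf wqllc gcov rvn mii
Hunk 4: at line 6 remove [vzf,avf,wqllc] add [kei,ioi,dnhhp] -> 12 lines: fgwz xwpj jfo vwgq jnrvd nngud kei ioi dnhhp gcov rvn mii
Hunk 5: at line 3 remove [vwgq,jnrvd,nngud] add [zkuf,xmmg] -> 11 lines: fgwz xwpj jfo zkuf xmmg kei ioi dnhhp gcov rvn mii
Hunk 6: at line 2 remove [zkuf,xmmg] add [nucz] -> 10 lines: fgwz xwpj jfo nucz kei ioi dnhhp gcov rvn mii
Final line count: 10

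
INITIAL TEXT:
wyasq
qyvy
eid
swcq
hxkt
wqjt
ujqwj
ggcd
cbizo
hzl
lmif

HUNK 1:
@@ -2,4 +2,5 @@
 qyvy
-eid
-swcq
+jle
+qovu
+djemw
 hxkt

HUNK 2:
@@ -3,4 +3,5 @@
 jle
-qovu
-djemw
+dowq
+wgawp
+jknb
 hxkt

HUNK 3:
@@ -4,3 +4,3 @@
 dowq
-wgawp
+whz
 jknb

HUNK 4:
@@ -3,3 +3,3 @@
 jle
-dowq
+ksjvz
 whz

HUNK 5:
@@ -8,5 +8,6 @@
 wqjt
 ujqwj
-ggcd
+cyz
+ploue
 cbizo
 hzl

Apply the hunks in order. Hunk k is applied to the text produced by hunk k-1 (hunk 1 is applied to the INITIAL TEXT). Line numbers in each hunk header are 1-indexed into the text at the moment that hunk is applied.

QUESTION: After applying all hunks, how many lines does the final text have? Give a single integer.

Answer: 14

Derivation:
Hunk 1: at line 2 remove [eid,swcq] add [jle,qovu,djemw] -> 12 lines: wyasq qyvy jle qovu djemw hxkt wqjt ujqwj ggcd cbizo hzl lmif
Hunk 2: at line 3 remove [qovu,djemw] add [dowq,wgawp,jknb] -> 13 lines: wyasq qyvy jle dowq wgawp jknb hxkt wqjt ujqwj ggcd cbizo hzl lmif
Hunk 3: at line 4 remove [wgawp] add [whz] -> 13 lines: wyasq qyvy jle dowq whz jknb hxkt wqjt ujqwj ggcd cbizo hzl lmif
Hunk 4: at line 3 remove [dowq] add [ksjvz] -> 13 lines: wyasq qyvy jle ksjvz whz jknb hxkt wqjt ujqwj ggcd cbizo hzl lmif
Hunk 5: at line 8 remove [ggcd] add [cyz,ploue] -> 14 lines: wyasq qyvy jle ksjvz whz jknb hxkt wqjt ujqwj cyz ploue cbizo hzl lmif
Final line count: 14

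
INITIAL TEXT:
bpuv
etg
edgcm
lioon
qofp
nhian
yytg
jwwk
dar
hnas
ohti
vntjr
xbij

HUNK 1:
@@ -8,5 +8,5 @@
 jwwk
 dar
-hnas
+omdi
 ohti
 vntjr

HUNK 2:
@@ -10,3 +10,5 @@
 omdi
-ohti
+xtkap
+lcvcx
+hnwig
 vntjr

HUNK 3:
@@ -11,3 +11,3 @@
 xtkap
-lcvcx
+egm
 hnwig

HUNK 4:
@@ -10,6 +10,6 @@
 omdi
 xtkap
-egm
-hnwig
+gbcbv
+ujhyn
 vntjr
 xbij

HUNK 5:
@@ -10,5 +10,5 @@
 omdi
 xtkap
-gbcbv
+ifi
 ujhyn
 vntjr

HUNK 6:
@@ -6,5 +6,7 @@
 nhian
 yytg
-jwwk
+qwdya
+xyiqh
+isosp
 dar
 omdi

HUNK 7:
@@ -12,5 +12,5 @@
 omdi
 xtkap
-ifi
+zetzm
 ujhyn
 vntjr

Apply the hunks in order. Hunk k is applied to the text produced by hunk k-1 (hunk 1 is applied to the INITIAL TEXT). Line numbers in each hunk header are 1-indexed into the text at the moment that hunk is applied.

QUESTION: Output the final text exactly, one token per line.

Answer: bpuv
etg
edgcm
lioon
qofp
nhian
yytg
qwdya
xyiqh
isosp
dar
omdi
xtkap
zetzm
ujhyn
vntjr
xbij

Derivation:
Hunk 1: at line 8 remove [hnas] add [omdi] -> 13 lines: bpuv etg edgcm lioon qofp nhian yytg jwwk dar omdi ohti vntjr xbij
Hunk 2: at line 10 remove [ohti] add [xtkap,lcvcx,hnwig] -> 15 lines: bpuv etg edgcm lioon qofp nhian yytg jwwk dar omdi xtkap lcvcx hnwig vntjr xbij
Hunk 3: at line 11 remove [lcvcx] add [egm] -> 15 lines: bpuv etg edgcm lioon qofp nhian yytg jwwk dar omdi xtkap egm hnwig vntjr xbij
Hunk 4: at line 10 remove [egm,hnwig] add [gbcbv,ujhyn] -> 15 lines: bpuv etg edgcm lioon qofp nhian yytg jwwk dar omdi xtkap gbcbv ujhyn vntjr xbij
Hunk 5: at line 10 remove [gbcbv] add [ifi] -> 15 lines: bpuv etg edgcm lioon qofp nhian yytg jwwk dar omdi xtkap ifi ujhyn vntjr xbij
Hunk 6: at line 6 remove [jwwk] add [qwdya,xyiqh,isosp] -> 17 lines: bpuv etg edgcm lioon qofp nhian yytg qwdya xyiqh isosp dar omdi xtkap ifi ujhyn vntjr xbij
Hunk 7: at line 12 remove [ifi] add [zetzm] -> 17 lines: bpuv etg edgcm lioon qofp nhian yytg qwdya xyiqh isosp dar omdi xtkap zetzm ujhyn vntjr xbij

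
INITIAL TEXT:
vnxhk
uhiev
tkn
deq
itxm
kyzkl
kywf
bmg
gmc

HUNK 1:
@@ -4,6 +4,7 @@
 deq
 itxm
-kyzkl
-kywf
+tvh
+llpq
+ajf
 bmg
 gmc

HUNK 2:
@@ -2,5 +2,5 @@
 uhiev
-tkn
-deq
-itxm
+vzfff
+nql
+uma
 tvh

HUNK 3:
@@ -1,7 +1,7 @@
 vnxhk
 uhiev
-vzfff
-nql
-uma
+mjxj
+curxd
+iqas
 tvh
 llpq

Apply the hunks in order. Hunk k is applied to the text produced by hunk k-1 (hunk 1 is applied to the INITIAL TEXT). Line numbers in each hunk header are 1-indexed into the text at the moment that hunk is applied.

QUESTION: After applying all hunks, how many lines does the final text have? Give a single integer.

Hunk 1: at line 4 remove [kyzkl,kywf] add [tvh,llpq,ajf] -> 10 lines: vnxhk uhiev tkn deq itxm tvh llpq ajf bmg gmc
Hunk 2: at line 2 remove [tkn,deq,itxm] add [vzfff,nql,uma] -> 10 lines: vnxhk uhiev vzfff nql uma tvh llpq ajf bmg gmc
Hunk 3: at line 1 remove [vzfff,nql,uma] add [mjxj,curxd,iqas] -> 10 lines: vnxhk uhiev mjxj curxd iqas tvh llpq ajf bmg gmc
Final line count: 10

Answer: 10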